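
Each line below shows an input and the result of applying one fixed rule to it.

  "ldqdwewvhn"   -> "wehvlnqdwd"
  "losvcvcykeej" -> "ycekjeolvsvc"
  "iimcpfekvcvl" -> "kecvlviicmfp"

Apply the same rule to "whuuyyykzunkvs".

zknuvkwsuhyuyy

Rule — swap the front and back halves of the string, then swap each adjacent pair of characters (1↔2, 3↔4, ...).
On "whuuyyykzunkvs": the first step gives "kzunkvswhuuyyy", and the second then gives "zknuvkwsuhyuyy".
(Check on "ldqdwewvhn": → "ewvhnldqdw" → "wehvlnqdwd" ✓)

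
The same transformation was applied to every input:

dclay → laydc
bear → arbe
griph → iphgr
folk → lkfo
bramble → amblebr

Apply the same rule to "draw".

The pattern: move the first 2 characters to the end (rotate left by 2).
Applying that to "draw" gives "awdr".

awdr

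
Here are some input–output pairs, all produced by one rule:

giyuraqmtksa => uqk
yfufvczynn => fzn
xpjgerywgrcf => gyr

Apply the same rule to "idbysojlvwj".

yjw

The rule is to delete the first 2 characters, then keep one character in every 3, starting at position 2 (positions 2nd, 5th, 8th, ...).
"idbysojlvwj" → "bysojlvwj" → "yjw".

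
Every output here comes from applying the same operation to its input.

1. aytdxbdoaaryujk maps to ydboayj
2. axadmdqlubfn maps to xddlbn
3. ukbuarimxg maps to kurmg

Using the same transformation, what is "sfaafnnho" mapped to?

Looking at the pairs, the operation is to keep every other character starting from the second (positions 2nd, 4th, 6th, ...).
For "sfaafnnho" the result is "fanh".

fanh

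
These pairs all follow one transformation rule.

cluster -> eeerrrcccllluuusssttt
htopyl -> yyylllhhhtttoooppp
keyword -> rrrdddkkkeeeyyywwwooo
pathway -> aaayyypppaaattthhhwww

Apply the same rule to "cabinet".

The transformation: move the last 2 characters to the front (rotate right by 2), then repeat every character 3 times.
Working it through for "cabinet": intermediate "etcabin", final "eeetttcccaaabbbiiinnn".

eeetttcccaaabbbiiinnn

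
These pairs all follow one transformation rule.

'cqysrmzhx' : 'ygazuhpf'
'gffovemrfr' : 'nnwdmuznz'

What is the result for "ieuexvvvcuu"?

The transformation: shift every letter 8 places forward in the alphabet (wrapping around), then delete the first character.
"ieuexvvvcuu" → "qmcmfdddkcc" → "mcmfdddkcc".

mcmfdddkcc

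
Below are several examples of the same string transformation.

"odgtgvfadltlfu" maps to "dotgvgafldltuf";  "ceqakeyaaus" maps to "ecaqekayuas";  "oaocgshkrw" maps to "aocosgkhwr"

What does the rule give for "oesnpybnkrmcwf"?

The rule is to swap each adjacent pair of characters (1↔2, 3↔4, ...).
Doing the same to "oesnpybnkrmcwf": "eonsypnbrkcmfw".

eonsypnbrkcmfw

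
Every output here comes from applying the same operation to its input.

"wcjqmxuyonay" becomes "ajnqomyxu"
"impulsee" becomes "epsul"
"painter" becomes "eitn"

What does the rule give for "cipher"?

eph

Rule — take characters alternately from the front and the back (1st, last, 2nd, 2nd-last, ...), then delete the first 3 characters.
On "cipher" that produces "eph".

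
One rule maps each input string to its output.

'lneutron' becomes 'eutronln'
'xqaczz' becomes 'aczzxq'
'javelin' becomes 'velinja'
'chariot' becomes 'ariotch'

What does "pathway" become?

Rule — move the first 2 characters to the end (rotate left by 2).
For "pathway" the result is "thwaypa".

thwaypa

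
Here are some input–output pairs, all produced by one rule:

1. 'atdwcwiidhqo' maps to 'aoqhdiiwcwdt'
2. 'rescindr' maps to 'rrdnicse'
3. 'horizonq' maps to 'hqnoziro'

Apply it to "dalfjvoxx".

The pattern: move the first character to the end, then reverse the string.
"dalfjvoxx" → "alfjvoxxd" → "dxxovjfla".

dxxovjfla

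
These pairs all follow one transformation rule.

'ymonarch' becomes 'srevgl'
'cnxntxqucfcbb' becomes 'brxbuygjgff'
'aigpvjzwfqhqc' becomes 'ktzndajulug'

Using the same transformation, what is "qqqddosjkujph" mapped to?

The pattern: delete the first 2 characters, then shift every letter 4 places forward in the alphabet (wrapping around).
Applying both steps to "qqqddosjkujph": "qddosjkujph", then "uhhswnoyntl".

uhhswnoyntl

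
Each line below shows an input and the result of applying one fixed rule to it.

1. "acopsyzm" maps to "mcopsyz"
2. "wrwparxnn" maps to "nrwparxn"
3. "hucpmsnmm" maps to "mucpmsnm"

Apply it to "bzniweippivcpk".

kzniweippivcp

Each output is the input with this applied: delete the first character, then move the last character to the front.
Applying both steps to "bzniweippivcpk": "zniweippivcpk", then "kzniweippivcp".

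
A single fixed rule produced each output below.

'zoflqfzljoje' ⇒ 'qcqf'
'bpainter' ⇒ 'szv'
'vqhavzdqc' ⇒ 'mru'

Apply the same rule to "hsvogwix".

yfz

The transformation: shift every letter 9 places backward in the alphabet (wrapping around), then keep one character in every 3, starting at position 1 (positions 1st, 4th, 7th, ...).
So "hsvogwix" becomes "yfz".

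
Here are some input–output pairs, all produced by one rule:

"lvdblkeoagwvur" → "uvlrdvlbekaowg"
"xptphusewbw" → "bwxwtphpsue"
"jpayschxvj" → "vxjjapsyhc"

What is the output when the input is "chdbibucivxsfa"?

Looking at the pairs, the operation is to move the last 3 characters to the front (rotate right by 3), then swap each adjacent pair of characters (1↔2, 3↔4, ...).
Working it through for "chdbibucivxsfa": intermediate "sfachdbibucivx", final "fscadhibubicxv".

fscadhibubicxv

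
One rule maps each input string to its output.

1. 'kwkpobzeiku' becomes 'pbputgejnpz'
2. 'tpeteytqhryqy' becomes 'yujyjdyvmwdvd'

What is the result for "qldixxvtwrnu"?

The transformation: shift every letter 5 places forward in the alphabet (wrapping around).
Applying that to "qldixxvtwrnu" gives "vqinccaybwsz".

vqinccaybwsz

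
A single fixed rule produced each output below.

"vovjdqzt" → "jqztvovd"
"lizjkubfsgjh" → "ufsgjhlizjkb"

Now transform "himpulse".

Each output is the input with this applied: swap the front and back halves of the string, then swap the first and last characters.
"himpulse" → "plsehimu".
(Check on "vovjdqzt": → "dqztvovj" → "jqztvovd" ✓)

plsehimu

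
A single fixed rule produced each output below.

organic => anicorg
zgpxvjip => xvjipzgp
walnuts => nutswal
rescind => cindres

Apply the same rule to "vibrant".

rantvib

Rule — move the first 3 characters to the end (rotate left by 3).
Doing the same to "vibrant": "rantvib".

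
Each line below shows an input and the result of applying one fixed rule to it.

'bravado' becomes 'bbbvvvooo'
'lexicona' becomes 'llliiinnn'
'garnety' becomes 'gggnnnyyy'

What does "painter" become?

Looking at the pairs, the operation is to keep one character in every 3, starting at position 1 (positions 1st, 4th, 7th, ...), then repeat every character 3 times.
So "painter" becomes "pppnnnrrr".
(Check on "garnety": → "gny" → "gggnnnyyy" ✓)

pppnnnrrr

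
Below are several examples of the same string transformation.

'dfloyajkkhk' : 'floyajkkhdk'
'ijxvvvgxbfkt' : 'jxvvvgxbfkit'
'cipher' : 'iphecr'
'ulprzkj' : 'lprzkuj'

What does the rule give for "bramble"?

What's happening: swap the first and last characters, then move the first character to the end.
"bramble" → "eramblb" → "ramblbe".
(Check on "dfloyajkkhk": → "kfloyajkkhd" → "floyajkkhdk" ✓)

ramblbe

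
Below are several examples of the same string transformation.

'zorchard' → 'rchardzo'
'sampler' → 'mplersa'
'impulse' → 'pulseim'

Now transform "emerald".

eraldem

What's happening: move the first 2 characters to the end (rotate left by 2).
On "emerald" that produces "eraldem".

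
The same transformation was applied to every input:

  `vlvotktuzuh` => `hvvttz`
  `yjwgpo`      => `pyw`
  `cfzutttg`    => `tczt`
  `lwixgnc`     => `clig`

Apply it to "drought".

tdog

In each case the input is transformed by: keep every other character starting from the first (positions 1st, 3rd, 5th, ...), then move the last character to the front.
For "drought", step one produces "dogt"; step two turns that into "tdog".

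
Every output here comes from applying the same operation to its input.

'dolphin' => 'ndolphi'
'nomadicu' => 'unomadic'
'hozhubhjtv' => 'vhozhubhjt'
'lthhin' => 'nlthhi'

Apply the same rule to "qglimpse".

What's happening: move the last character to the front.
Doing the same to "qglimpse": "eqglimps".

eqglimps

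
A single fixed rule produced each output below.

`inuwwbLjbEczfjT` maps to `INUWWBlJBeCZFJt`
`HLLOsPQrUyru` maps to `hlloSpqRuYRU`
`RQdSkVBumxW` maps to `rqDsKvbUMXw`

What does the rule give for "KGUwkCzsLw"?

The pattern: flip the case of every letter.
For "KGUwkCzsLw" the result is "kguWKcZSlW".

kguWKcZSlW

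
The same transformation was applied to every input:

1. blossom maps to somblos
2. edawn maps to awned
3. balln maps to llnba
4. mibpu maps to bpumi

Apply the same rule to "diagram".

Looking at the pairs, the operation is to move the last 3 characters to the front (rotate right by 3).
On "diagram" that produces "ramdiag".

ramdiag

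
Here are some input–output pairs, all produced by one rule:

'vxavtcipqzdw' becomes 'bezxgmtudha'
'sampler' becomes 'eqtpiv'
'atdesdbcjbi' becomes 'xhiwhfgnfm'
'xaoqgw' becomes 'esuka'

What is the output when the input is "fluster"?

pywxiv

The transformation: delete the first character, then shift every letter 4 places forward in the alphabet (wrapping around).
For "fluster", step one produces "luster"; step two turns that into "pywxiv".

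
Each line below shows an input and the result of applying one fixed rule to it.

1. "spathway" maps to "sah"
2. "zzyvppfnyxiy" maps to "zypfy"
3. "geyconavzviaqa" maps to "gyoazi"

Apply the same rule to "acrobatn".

arb

The transformation: delete the last 3 characters, then keep every other character starting from the first (positions 1st, 3rd, 5th, ...).
"acrobatn" → "acrob" → "arb".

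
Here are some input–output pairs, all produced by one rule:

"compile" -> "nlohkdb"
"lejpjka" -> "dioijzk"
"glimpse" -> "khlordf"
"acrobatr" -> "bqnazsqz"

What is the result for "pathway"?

zsgvzxo

In each case the input is transformed by: move the first character to the end, then shift every letter 1 place backward in the alphabet (wrapping around).
Starting from "pathway": after the first operation, "athwayp"; after the second, "zsgvzxo".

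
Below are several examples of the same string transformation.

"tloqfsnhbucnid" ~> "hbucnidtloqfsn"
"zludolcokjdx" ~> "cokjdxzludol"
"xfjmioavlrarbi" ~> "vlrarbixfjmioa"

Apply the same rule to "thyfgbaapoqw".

aapoqwthyfgb

Rule — swap the front and back halves of the string.
On "thyfgbaapoqw" that produces "aapoqwthyfgb".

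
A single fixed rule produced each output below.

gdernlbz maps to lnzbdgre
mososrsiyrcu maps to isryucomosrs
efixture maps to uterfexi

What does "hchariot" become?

irtochah

What's happening: swap each adjacent pair of characters (1↔2, 3↔4, ...), then swap the front and back halves of the string.
Applying both steps to "hchariot": "chahirto", then "irtochah".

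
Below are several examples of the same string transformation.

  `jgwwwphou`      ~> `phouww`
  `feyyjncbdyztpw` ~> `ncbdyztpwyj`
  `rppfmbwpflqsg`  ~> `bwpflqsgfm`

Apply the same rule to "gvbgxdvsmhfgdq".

The rule is to delete the first 3 characters, then move the first 2 characters to the end (rotate left by 2).
On "gvbgxdvsmhfgdq": the first step gives "gxdvsmhfgdq", and the second then gives "dvsmhfgdqgx".

dvsmhfgdqgx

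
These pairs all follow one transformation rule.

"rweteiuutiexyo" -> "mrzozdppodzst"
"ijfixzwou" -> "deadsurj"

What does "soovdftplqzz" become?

njjqyaokglu

What's happening: delete the last character, then shift every letter 5 places backward in the alphabet (wrapping around).
Starting from "soovdftplqzz": after the first operation, "soovdftplqz"; after the second, "njjqyaokglu".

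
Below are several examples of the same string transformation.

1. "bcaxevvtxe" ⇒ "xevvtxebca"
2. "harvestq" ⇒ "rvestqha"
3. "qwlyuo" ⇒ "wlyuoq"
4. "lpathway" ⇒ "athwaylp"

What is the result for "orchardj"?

chardjor

What's happening: move the last 2 characters to the front (rotate right by 2), then swap the front and back halves of the string.
Starting from "orchardj": after the first operation, "djorchar"; after the second, "chardjor".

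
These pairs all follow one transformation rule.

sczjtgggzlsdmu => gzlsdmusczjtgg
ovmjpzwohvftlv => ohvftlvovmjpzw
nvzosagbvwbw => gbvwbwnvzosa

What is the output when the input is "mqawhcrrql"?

Each output is the input with this applied: swap the front and back halves of the string.
So "mqawhcrrql" becomes "crrqlmqawh".

crrqlmqawh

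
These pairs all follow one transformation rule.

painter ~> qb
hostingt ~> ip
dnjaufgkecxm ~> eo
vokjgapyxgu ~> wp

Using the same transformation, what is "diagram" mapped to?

In each case the input is transformed by: shift every letter 1 place forward in the alphabet (wrapping around), then keep only the first 2 characters.
Applying both steps to "diagram": "ejbhsbn", then "ej".

ej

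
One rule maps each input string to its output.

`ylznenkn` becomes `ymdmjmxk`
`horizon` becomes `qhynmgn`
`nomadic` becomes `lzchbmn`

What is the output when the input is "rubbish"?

The rule is to move the first 2 characters to the end (rotate left by 2), then shift every letter 1 place backward in the alphabet (wrapping around).
"rubbish" → "bbishru" → "aahrgqt".

aahrgqt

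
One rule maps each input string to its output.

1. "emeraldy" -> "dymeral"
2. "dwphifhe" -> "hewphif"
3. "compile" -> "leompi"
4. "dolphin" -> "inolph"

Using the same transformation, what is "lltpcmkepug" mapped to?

ugltpcmkep

What's happening: delete the first character, then move the last 2 characters to the front (rotate right by 2).
On "lltpcmkepug": the first step gives "ltpcmkepug", and the second then gives "ugltpcmkep".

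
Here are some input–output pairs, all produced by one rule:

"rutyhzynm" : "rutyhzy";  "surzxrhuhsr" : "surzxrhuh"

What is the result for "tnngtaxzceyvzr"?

tnngtaxzceyv

The rule is to delete the last 2 characters.
Doing the same to "tnngtaxzceyvzr": "tnngtaxzceyv".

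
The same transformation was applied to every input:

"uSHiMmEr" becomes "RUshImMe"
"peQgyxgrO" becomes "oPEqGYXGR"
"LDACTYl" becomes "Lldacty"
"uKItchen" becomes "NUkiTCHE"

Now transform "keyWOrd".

The transformation: move the last character to the front, then flip the case of every letter.
Working it through for "keyWOrd": intermediate "dkeyWOr", final "DKEYwoR".
(Check on "LDACTYl": → "lLDACTY" → "Lldacty" ✓)

DKEYwoR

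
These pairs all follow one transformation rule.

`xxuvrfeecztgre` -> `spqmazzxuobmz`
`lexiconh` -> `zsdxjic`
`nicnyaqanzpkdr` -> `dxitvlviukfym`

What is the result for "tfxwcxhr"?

asrxscm

Rule — shift every letter 5 places backward in the alphabet (wrapping around), then delete the first character.
For "tfxwcxhr", step one produces "oasrxscm"; step two turns that into "asrxscm".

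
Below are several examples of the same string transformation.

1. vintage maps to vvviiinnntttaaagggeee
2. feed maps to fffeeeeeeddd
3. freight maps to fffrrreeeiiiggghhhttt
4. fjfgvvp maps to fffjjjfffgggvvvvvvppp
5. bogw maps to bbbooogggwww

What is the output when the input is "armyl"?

In each case the input is transformed by: repeat every character 3 times.
On "armyl" that produces "aaarrrmmmyyylll".

aaarrrmmmyyylll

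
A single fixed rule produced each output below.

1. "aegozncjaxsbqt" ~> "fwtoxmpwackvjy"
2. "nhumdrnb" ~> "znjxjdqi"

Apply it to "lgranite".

jepahcnw

Rule — shift every letter 4 places backward in the alphabet (wrapping around), then swap the front and back halves of the string.
"lgranite" → "jepahcnw".
(Check on "nhumdrnb": → "jdqiznjx" → "znjxjdqi" ✓)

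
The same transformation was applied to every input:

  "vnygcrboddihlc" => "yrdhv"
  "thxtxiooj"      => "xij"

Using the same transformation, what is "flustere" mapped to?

The rule is to move the first character to the end, then keep one character in every 3, starting at position 2 (positions 2nd, 5th, 8th, ...).
For "flustere", step one produces "lusteref"; step two turns that into "uef".
(Check on "thxtxiooj": → "hxtxioojt" → "xij" ✓)

uef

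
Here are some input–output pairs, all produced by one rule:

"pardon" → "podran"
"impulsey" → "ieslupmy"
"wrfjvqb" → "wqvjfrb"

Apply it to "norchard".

Each output is the input with this applied: reverse the string, then swap the first and last characters.
Applying both steps to "norchard": "drahcron", then "nrahcrod".
(Check on "impulsey": → "yeslupmi" → "ieslupmy" ✓)

nrahcrod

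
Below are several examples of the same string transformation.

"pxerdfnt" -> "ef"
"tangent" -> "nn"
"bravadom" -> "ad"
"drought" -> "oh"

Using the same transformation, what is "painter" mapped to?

The rule is to keep one character in every 3, starting at position 3 (positions 3rd, 6th, 9th, ...).
Doing the same to "painter": "ie".

ie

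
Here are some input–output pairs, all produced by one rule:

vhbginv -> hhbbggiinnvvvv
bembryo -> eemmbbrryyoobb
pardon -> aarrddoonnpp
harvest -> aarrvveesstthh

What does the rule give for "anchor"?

nncchhoorraa

The transformation: move the first character to the end, then double every character.
So "anchor" becomes "nncchhoorraa".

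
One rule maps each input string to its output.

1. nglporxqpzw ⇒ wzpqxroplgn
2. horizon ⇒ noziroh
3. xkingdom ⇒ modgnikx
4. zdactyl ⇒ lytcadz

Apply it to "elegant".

What's happening: reverse the string.
Applying that to "elegant" gives "tnagele".

tnagele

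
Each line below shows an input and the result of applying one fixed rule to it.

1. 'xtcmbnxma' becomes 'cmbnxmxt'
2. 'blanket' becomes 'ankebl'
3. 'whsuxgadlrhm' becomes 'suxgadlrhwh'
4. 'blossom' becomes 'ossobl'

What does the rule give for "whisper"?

Looking at the pairs, the operation is to delete the last character, then move the first 2 characters to the end (rotate left by 2).
"whisper" → "whispe" → "ispewh".

ispewh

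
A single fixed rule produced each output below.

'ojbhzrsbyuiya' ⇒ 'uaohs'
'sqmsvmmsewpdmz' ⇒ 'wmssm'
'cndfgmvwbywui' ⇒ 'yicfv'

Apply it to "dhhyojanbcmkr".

The transformation: keep one character in every 3, starting at position 1 (positions 1st, 4th, 7th, ...), then move the first 3 characters to the end (rotate left by 3).
On "dhhyojanbcmkr": the first step gives "dyacr", and the second then gives "crdya".

crdya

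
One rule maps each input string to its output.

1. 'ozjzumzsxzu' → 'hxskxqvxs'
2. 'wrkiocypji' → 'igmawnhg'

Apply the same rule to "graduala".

In each case the input is transformed by: shift every letter 2 places backward in the alphabet (wrapping around), then delete the first 2 characters.
So "graduala" becomes "ybsyjy".

ybsyjy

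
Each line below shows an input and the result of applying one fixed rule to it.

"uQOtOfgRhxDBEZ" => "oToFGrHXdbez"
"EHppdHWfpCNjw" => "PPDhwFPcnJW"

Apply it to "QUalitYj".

ALITyJ

In each case the input is transformed by: delete the first 2 characters, then flip the case of every letter.
On "QUalitYj": the first step gives "alitYj", and the second then gives "ALITyJ".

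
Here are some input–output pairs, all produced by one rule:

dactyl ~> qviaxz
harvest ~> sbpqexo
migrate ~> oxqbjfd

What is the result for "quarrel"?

oobinrx

Each output is the input with this applied: shift every letter 3 places backward in the alphabet (wrapping around), then move the first 3 characters to the end (rotate left by 3).
Applying both steps to "quarrel": "nrxoobi", then "oobinrx".
(Check on "dactyl": → "axzqvi" → "qviaxz" ✓)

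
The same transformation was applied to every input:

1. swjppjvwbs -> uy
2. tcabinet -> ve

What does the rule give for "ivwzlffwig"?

Each output is the input with this applied: shift every letter 2 places forward in the alphabet (wrapping around), then keep only the first 2 characters.
Working it through for "ivwzlffwig": intermediate "kxybnhhyki", final "kx".

kx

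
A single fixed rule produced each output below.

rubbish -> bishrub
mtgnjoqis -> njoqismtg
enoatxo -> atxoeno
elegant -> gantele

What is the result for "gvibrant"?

brantgvi

The pattern: move the first 3 characters to the end (rotate left by 3).
"gvibrant" → "brantgvi".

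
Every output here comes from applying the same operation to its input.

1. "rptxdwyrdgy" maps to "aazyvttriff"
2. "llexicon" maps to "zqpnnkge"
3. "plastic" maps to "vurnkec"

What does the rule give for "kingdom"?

qpomkif

The transformation: sort the characters into reverse alphabetical order, then shift every letter 2 places forward in the alphabet (wrapping around).
Working it through for "kingdom": intermediate "onmkigd", final "qpomkif".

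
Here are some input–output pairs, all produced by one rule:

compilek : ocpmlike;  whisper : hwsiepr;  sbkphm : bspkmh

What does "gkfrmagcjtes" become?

kgrfamcgtjse

The transformation: swap each adjacent pair of characters (1↔2, 3↔4, ...).
So "gkfrmagcjtes" becomes "kgrfamcgtjse".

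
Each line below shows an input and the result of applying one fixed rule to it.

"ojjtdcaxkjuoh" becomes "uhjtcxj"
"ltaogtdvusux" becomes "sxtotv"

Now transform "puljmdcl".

The rule is to move the last 3 characters to the front (rotate right by 3), then keep every other character starting from the first (positions 1st, 3rd, 5th, ...).
So "puljmdcl" becomes "dluj".

dluj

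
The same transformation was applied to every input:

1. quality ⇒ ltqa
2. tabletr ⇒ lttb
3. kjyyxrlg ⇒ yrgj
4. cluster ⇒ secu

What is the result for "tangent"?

What's happening: move the first 3 characters to the end (rotate left by 3), then keep every other character starting from the first (positions 1st, 3rd, 5th, ...).
Applying both steps to "tangent": "genttan", then "gntn".

gntn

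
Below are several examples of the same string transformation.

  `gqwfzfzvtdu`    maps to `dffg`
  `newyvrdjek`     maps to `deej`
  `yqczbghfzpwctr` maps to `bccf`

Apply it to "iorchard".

Each output is the input with this applied: sort the characters into alphabetical order, then keep only the first 4 characters.
Doing the same to "iorchard": "acdh".
(Check on "yqczbghfzpwctr": → "bccfghpqrtwyzz" → "bccf" ✓)

acdh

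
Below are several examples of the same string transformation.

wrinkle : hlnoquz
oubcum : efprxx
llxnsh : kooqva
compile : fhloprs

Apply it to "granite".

Looking at the pairs, the operation is to sort the characters into alphabetical order, then shift every letter 3 places forward in the alphabet (wrapping around).
On "granite" that produces "dhjlquw".

dhjlquw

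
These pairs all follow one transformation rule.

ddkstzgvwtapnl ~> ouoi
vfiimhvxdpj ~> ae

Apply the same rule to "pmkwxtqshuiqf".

oa

The rule is to shift every letter 5 places backward in the alphabet (wrapping around), then keep only the vowels.
Starting from "pmkwxtqshuiqf": after the first operation, "khfrsolncpdla"; after the second, "oa".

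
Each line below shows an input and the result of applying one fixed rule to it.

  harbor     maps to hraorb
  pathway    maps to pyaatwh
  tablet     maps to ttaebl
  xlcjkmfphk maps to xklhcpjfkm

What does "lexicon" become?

In each case the input is transformed by: take characters alternately from the front and the back (1st, last, 2nd, 2nd-last, ...).
Applying that to "lexicon" gives "lneoxci".

lneoxci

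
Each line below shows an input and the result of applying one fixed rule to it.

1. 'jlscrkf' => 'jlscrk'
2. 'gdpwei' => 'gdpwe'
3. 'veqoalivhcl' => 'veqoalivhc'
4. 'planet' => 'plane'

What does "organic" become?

Each output is the input with this applied: delete the last character.
On "organic" that produces "organi".

organi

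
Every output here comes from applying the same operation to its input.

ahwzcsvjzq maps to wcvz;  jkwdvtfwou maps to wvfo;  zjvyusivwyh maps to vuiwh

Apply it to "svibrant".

irn

Rule — delete the first 2 characters, then keep every other character starting from the first (positions 1st, 3rd, 5th, ...).
Applying both steps to "svibrant": "ibrant", then "irn".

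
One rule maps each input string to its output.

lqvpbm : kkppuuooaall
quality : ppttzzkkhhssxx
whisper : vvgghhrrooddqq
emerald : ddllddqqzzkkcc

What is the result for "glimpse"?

ffkkhhlloorrdd

Rule — shift every letter 1 place backward in the alphabet (wrapping around), then double every character.
Starting from "glimpse": after the first operation, "fkhlord"; after the second, "ffkkhhlloorrdd".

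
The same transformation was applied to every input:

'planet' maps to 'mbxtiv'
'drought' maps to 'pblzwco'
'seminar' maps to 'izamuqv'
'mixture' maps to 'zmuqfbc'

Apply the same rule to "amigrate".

Each output is the input with this applied: move the last 2 characters to the front (rotate right by 2), then shift every letter 8 places forward in the alphabet (wrapping around).
Starting from "amigrate": after the first operation, "teamigra"; after the second, "bmiuqozi".

bmiuqozi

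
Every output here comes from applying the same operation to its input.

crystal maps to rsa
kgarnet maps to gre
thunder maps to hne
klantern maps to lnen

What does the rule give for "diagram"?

What's happening: keep every other character starting from the second (positions 2nd, 4th, 6th, ...).
"diagram" → "iga".

iga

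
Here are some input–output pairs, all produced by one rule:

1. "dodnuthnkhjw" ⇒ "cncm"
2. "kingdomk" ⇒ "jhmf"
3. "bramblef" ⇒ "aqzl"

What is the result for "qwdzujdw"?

pvcy

Rule — shift every letter 1 place backward in the alphabet (wrapping around), then keep only the first 4 characters.
For "qwdzujdw", step one produces "pvcyticv"; step two turns that into "pvcy".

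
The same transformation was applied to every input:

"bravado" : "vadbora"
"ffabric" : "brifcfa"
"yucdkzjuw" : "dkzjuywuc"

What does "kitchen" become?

The transformation: swap the first and last characters, then move the first 3 characters to the end (rotate left by 3).
For "kitchen", step one produces "nitchek"; step two turns that into "cheknit".

cheknit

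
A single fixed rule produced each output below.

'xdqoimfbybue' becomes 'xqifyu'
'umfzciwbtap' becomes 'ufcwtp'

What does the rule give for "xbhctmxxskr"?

xhtxsr

The pattern: keep every other character starting from the first (positions 1st, 3rd, 5th, ...).
For "xbhctmxxskr" the result is "xhtxsr".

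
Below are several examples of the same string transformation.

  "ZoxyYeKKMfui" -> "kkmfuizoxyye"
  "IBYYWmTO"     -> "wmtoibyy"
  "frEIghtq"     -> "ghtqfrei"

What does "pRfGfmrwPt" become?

The pattern: swap the front and back halves of the string, then convert every letter to lowercase.
"pRfGfmrwPt" → "mrwPtpRfGf" → "mrwptprfgf".

mrwptprfgf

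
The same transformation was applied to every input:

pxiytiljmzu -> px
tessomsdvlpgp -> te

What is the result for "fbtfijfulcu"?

fb

In each case the input is transformed by: keep only the first 2 characters.
"fbtfijfulcu" → "fb".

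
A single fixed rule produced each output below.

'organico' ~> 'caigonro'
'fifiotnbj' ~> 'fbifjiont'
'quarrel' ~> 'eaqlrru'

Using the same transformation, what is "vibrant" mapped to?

banitrv

In each case the input is transformed by: sort the characters into alphabetical order, then swap each adjacent pair of characters (1↔2, 3↔4, ...).
Working it through for "vibrant": intermediate "abinrtv", final "banitrv".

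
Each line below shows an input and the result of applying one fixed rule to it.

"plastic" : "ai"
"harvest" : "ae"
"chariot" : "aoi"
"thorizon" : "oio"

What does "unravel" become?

uae

What's happening: swap each adjacent pair of characters (1↔2, 3↔4, ...), then keep only the vowels.
Starting from "unravel": after the first operation, "nuarevl"; after the second, "uae".
(Check on "harvest": → "ahvrset" → "ae" ✓)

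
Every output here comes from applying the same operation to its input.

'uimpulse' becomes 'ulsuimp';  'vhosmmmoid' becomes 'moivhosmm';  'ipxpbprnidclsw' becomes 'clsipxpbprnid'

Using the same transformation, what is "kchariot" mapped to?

The rule is to delete the last character, then move the last 3 characters to the front (rotate right by 3).
Applying both steps to "kchariot": "kchario", then "riokcha".

riokcha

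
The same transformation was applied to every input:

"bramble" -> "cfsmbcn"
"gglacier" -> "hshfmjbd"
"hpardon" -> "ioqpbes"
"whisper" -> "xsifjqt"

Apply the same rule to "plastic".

The rule is to shift every letter 1 place forward in the alphabet (wrapping around), then take characters alternately from the front and the back (1st, last, 2nd, 2nd-last, ...).
Applying both steps to "plastic": "qmbtujd", then "qdmjbut".
(Check on "hpardon": → "iqbsepo" → "ioqpbes" ✓)

qdmjbut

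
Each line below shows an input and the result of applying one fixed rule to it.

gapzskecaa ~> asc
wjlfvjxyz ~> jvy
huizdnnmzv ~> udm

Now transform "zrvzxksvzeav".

rxva

Rule — keep one character in every 3, starting at position 2 (positions 2nd, 5th, 8th, ...).
For "zrvzxksvzeav" the result is "rxva".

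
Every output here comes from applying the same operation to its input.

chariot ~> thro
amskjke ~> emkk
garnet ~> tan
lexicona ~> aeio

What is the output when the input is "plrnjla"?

Rule — move the last character to the front, then keep every other character starting from the first (positions 1st, 3rd, 5th, ...).
On "plrnjla": the first step gives "aplrnjl", and the second then gives "alnl".

alnl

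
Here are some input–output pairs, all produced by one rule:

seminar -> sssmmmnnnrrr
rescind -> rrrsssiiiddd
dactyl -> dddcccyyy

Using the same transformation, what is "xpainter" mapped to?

xxxaaannneee

The transformation: keep every other character starting from the first (positions 1st, 3rd, 5th, ...), then repeat every character 3 times.
"xpainter" → "xxxaaannneee".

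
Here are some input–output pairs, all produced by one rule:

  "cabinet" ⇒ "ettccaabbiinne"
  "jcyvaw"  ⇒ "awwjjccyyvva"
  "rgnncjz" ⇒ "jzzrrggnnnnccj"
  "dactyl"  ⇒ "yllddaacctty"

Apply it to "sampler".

errssaammpplle

The transformation: double every character, then move the last 3 characters to the front (rotate right by 3).
On "sampler": the first step gives "ssaammpplleerr", and the second then gives "errssaammpplle".
(Check on "dactyl": → "ddaaccttyyll" → "yllddaacctty" ✓)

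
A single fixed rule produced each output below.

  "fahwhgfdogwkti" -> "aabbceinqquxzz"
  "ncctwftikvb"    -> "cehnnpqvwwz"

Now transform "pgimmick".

In each case the input is transformed by: shift every letter 6 places backward in the alphabet (wrapping around), then sort the characters into alphabetical order.
Working it through for "pgimmick": intermediate "jacggcwe", final "acceggjw".

acceggjw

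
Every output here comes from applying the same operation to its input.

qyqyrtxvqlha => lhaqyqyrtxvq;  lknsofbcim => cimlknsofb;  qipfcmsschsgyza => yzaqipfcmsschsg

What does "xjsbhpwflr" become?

flrxjsbhpw

What's happening: move the last 3 characters to the front (rotate right by 3).
For "xjsbhpwflr" the result is "flrxjsbhpw".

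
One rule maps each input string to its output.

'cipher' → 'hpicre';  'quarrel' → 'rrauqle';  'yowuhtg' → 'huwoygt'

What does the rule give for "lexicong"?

ocixelgn

Looking at the pairs, the operation is to reverse the string, then move the first 2 characters to the end (rotate left by 2).
On "lexicong": the first step gives "gnocixel", and the second then gives "ocixelgn".
(Check on "cipher": → "rehpic" → "hpicre" ✓)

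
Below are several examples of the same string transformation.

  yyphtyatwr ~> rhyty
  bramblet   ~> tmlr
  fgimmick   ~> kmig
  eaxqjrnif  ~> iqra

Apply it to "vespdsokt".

The transformation: keep every other character starting from the second (positions 2nd, 4th, 6th, ...), then swap the first and last characters.
For "vespdsokt", step one produces "epsk"; step two turns that into "kpse".

kpse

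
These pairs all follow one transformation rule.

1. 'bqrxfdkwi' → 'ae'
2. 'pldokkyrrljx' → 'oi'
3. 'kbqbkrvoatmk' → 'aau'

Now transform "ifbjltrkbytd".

eaia

The pattern: shift every letter 1 place backward in the alphabet (wrapping around), then keep only the vowels.
Working it through for "ifbjltrkbytd": intermediate "heaiksqjaxsc", final "eaia".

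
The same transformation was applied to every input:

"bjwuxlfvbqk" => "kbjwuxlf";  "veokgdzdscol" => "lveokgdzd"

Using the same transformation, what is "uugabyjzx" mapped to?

xuugab

Each output is the input with this applied: move the last character to the front, then delete the last 3 characters.
Starting from "uugabyjzx": after the first operation, "xuugabyjz"; after the second, "xuugab".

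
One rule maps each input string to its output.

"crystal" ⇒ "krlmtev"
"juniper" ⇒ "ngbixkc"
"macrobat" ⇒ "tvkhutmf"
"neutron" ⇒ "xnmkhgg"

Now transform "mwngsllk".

pgzleedf

The pattern: move the first character to the end, then shift every letter 7 places backward in the alphabet (wrapping around).
Starting from "mwngsllk": after the first operation, "wngsllkm"; after the second, "pgzleedf".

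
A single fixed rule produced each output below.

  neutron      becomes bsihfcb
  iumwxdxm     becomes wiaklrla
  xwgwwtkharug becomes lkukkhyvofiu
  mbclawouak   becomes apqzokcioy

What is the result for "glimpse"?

Each output is the input with this applied: shift every letter 12 places backward in the alphabet (wrapping around).
On "glimpse" that produces "uzwadgs".

uzwadgs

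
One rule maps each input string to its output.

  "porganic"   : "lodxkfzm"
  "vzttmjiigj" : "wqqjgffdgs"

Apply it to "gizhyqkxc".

fwevnhuzd

Each output is the input with this applied: shift every letter 3 places backward in the alphabet (wrapping around), then move the first character to the end.
"gizhyqkxc" → "dfwevnhuz" → "fwevnhuzd".
(Check on "vzttmjiigj": → "swqqjgffdg" → "wqqjgffdgs" ✓)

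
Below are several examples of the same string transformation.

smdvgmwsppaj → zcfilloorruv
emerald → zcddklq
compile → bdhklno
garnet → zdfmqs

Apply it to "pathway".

Rule — sort the characters into alphabetical order, then shift every letter 1 place backward in the alphabet (wrapping around).
Working it through for "pathway": intermediate "aahptwy", final "zzgosvx".

zzgosvx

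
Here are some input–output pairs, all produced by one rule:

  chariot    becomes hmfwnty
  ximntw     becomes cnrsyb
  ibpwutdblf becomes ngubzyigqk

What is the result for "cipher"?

The transformation: shift every letter 5 places forward in the alphabet (wrapping around).
So "cipher" becomes "hnumjw".

hnumjw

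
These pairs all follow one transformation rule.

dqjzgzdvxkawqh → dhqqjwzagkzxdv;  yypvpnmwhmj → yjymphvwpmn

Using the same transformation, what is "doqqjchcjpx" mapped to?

Each output is the input with this applied: take characters alternately from the front and the back (1st, last, 2nd, 2nd-last, ...).
"doqqjchcjpx" → "dxopqjqcjhc".

dxopqjqcjhc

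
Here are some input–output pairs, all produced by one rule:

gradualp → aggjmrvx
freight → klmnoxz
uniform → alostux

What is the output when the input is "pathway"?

ceggnvz

Rule — shift every letter 6 places forward in the alphabet (wrapping around), then sort the characters into alphabetical order.
For "pathway", step one produces "vgzncge"; step two turns that into "ceggnvz".
(Check on "freight": → "lxkomnz" → "klmnoxz" ✓)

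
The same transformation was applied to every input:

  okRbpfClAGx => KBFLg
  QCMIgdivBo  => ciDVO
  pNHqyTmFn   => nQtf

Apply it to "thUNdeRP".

The rule is to flip the case of every letter, then keep every other character starting from the second (positions 2nd, 4th, 6th, ...).
On "thUNdeRP": the first step gives "THunDErp", and the second then gives "HnEp".
(Check on "okRbpfClAGx": → "OKrBPFcLagX" → "KBFLg" ✓)

HnEp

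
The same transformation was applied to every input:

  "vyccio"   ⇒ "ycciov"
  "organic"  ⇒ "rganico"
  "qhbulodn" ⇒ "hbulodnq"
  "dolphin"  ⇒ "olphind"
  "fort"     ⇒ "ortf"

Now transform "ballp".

allpb

Looking at the pairs, the operation is to move the first character to the end.
For "ballp" the result is "allpb".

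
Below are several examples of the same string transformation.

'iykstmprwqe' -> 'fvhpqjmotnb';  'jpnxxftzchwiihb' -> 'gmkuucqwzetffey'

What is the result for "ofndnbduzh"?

Rule — shift every letter 3 places backward in the alphabet (wrapping around).
So "ofndnbduzh" becomes "lckakyarwe".

lckakyarwe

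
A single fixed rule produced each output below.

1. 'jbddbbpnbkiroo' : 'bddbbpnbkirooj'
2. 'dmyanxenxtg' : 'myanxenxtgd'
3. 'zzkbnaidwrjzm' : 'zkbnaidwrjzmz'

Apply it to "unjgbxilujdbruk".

njgbxilujdbruku

The pattern: move the first character to the end.
For "unjgbxilujdbruk" the result is "njgbxilujdbruku".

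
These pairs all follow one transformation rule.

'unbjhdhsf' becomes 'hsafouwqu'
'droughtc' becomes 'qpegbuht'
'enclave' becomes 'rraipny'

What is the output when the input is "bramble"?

In each case the input is transformed by: shift every letter 13 places forward in the alphabet (wrapping around) — i.e. ROT13, then take characters alternately from the front and the back (1st, last, 2nd, 2nd-last, ...).
Working it through for "bramble": intermediate "oenzoyr", final "oreynoz".

oreynoz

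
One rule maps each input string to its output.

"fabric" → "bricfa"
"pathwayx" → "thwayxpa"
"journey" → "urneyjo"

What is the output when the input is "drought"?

The pattern: move the first 2 characters to the end (rotate left by 2).
On "drought" that produces "oughtdr".

oughtdr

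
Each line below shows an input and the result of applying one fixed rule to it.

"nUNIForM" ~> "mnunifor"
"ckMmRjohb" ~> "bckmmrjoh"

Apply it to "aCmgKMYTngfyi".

The rule is to move the last character to the front, then convert every letter to lowercase.
Applying both steps to "aCmgKMYTngfyi": "iaCmgKMYTngfy", then "iacmgkmytngfy".

iacmgkmytngfy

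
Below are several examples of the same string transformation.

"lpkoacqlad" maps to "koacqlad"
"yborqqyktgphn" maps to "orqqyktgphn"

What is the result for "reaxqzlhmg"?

Looking at the pairs, the operation is to delete the first 2 characters.
So "reaxqzlhmg" becomes "axqzlhmg".

axqzlhmg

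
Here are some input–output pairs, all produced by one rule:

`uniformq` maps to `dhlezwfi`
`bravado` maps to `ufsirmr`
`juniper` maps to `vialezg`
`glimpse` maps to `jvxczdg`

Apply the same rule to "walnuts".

kjnrcel

In each case the input is transformed by: move the last 2 characters to the front (rotate right by 2), then shift every letter 9 places backward in the alphabet (wrapping around).
For "walnuts", step one produces "tswalnu"; step two turns that into "kjnrcel".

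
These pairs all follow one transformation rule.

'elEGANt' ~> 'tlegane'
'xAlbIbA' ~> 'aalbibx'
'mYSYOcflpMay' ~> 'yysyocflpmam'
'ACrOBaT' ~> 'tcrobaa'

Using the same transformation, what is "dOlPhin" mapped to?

The rule is to swap the first and last characters, then convert every letter to lowercase.
Working it through for "dOlPhin": intermediate "nOlPhid", final "nolphid".

nolphid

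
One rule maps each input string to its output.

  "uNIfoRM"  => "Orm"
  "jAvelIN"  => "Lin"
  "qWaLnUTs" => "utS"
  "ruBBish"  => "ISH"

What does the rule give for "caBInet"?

NET

The rule is to flip the case of every letter, then keep only the last 3 characters.
For "caBInet", step one produces "CAbiNET"; step two turns that into "NET".
(Check on "jAvelIN": → "JaVELin" → "Lin" ✓)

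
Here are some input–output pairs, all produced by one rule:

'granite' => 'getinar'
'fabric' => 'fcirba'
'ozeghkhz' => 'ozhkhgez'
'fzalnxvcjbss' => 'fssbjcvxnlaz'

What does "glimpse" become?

gespmil

The rule is to reverse the string, then move the last character to the front.
Applying both steps to "glimpse": "espmilg", then "gespmil".
(Check on "fzalnxvcjbss": → "ssbjcvxnlazf" → "fssbjcvxnlaz" ✓)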